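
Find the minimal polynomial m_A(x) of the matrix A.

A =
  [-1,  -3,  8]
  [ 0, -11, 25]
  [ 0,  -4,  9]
x^3 + 3*x^2 + 3*x + 1

The characteristic polynomial is χ_A(x) = (x + 1)^3, so the eigenvalues are known. The minimal polynomial is
  m_A(x) = Π_λ (x − λ)^{k_λ}
where k_λ is the size of the *largest* Jordan block for λ (equivalently, the smallest k with (A − λI)^k v = 0 for every generalised eigenvector v of λ).

  λ = -1: largest Jordan block has size 3, contributing (x + 1)^3

So m_A(x) = (x + 1)^3 = x^3 + 3*x^2 + 3*x + 1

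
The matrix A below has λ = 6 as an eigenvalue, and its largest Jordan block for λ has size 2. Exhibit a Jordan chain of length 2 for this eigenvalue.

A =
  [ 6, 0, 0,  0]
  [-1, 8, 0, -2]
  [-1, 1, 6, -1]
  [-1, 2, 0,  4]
A Jordan chain for λ = 6 of length 2:
v_1 = (0, -1, -1, -1)ᵀ
v_2 = (1, 0, 0, 0)ᵀ

Let N = A − (6)·I. We want v_2 with N^2 v_2 = 0 but N^1 v_2 ≠ 0; then v_{j-1} := N · v_j for j = 2, …, 2.

Pick v_2 = (1, 0, 0, 0)ᵀ.
Then v_1 = N · v_2 = (0, -1, -1, -1)ᵀ.

Sanity check: (A − (6)·I) v_1 = (0, 0, 0, 0)ᵀ = 0. ✓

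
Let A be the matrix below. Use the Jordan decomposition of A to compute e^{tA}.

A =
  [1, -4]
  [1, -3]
e^{tA} =
  [2*t*exp(-t) + exp(-t), -4*t*exp(-t)]
  [t*exp(-t), -2*t*exp(-t) + exp(-t)]

Strategy: write A = P · J · P⁻¹ where J is a Jordan canonical form, so e^{tA} = P · e^{tJ} · P⁻¹, and e^{tJ} can be computed block-by-block.

A has Jordan form
J =
  [-1,  1]
  [ 0, -1]
(up to reordering of blocks).

Per-block formulas:
  For a 2×2 Jordan block J_2(-1): exp(t · J_2(-1)) = e^(-1t)·(I + t·N), where N is the 2×2 nilpotent shift.

After assembling e^{tJ} and conjugating by P, we get:

e^{tA} =
  [2*t*exp(-t) + exp(-t), -4*t*exp(-t)]
  [t*exp(-t), -2*t*exp(-t) + exp(-t)]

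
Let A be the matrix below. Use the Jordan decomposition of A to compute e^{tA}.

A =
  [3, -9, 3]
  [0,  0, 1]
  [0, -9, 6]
e^{tA} =
  [exp(3*t), -9*t*exp(3*t), 3*t*exp(3*t)]
  [0, -3*t*exp(3*t) + exp(3*t), t*exp(3*t)]
  [0, -9*t*exp(3*t), 3*t*exp(3*t) + exp(3*t)]

Strategy: write A = P · J · P⁻¹ where J is a Jordan canonical form, so e^{tA} = P · e^{tJ} · P⁻¹, and e^{tJ} can be computed block-by-block.

A has Jordan form
J =
  [3, 1, 0]
  [0, 3, 0]
  [0, 0, 3]
(up to reordering of blocks).

Per-block formulas:
  For a 2×2 Jordan block J_2(3): exp(t · J_2(3)) = e^(3t)·(I + t·N), where N is the 2×2 nilpotent shift.
  For a 1×1 block at λ = 3: exp(t · [3]) = [e^(3t)].

After assembling e^{tJ} and conjugating by P, we get:

e^{tA} =
  [exp(3*t), -9*t*exp(3*t), 3*t*exp(3*t)]
  [0, -3*t*exp(3*t) + exp(3*t), t*exp(3*t)]
  [0, -9*t*exp(3*t), 3*t*exp(3*t) + exp(3*t)]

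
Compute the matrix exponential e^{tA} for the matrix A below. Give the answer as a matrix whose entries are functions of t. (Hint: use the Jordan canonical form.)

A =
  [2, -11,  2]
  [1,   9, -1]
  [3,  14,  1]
e^{tA} =
  [-t^2*exp(4*t)/2 - 2*t*exp(4*t) + exp(4*t), -5*t^2*exp(4*t)/2 - 11*t*exp(4*t), t^2*exp(4*t)/2 + 2*t*exp(4*t)]
  [t*exp(4*t), 5*t*exp(4*t) + exp(4*t), -t*exp(4*t)]
  [-t^2*exp(4*t)/2 + 3*t*exp(4*t), -5*t^2*exp(4*t)/2 + 14*t*exp(4*t), t^2*exp(4*t)/2 - 3*t*exp(4*t) + exp(4*t)]

Strategy: write A = P · J · P⁻¹ where J is a Jordan canonical form, so e^{tA} = P · e^{tJ} · P⁻¹, and e^{tJ} can be computed block-by-block.

A has Jordan form
J =
  [4, 1, 0]
  [0, 4, 1]
  [0, 0, 4]
(up to reordering of blocks).

Per-block formulas:
  For a 3×3 Jordan block J_3(4): exp(t · J_3(4)) = e^(4t)·(I + t·N + (t^2/2)·N^2), where N is the 3×3 nilpotent shift.

After assembling e^{tJ} and conjugating by P, we get:

e^{tA} =
  [-t^2*exp(4*t)/2 - 2*t*exp(4*t) + exp(4*t), -5*t^2*exp(4*t)/2 - 11*t*exp(4*t), t^2*exp(4*t)/2 + 2*t*exp(4*t)]
  [t*exp(4*t), 5*t*exp(4*t) + exp(4*t), -t*exp(4*t)]
  [-t^2*exp(4*t)/2 + 3*t*exp(4*t), -5*t^2*exp(4*t)/2 + 14*t*exp(4*t), t^2*exp(4*t)/2 - 3*t*exp(4*t) + exp(4*t)]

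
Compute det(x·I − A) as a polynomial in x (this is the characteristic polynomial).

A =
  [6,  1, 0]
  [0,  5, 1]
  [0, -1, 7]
x^3 - 18*x^2 + 108*x - 216

Expanding det(x·I − A) (e.g. by cofactor expansion or by noting that A is similar to its Jordan form J, which has the same characteristic polynomial as A) gives
  χ_A(x) = x^3 - 18*x^2 + 108*x - 216
which factors as (x - 6)^3. The eigenvalues (with algebraic multiplicities) are λ = 6 with multiplicity 3.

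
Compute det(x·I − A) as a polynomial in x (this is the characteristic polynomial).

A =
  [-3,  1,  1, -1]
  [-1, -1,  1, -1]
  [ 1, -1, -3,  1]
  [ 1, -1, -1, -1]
x^4 + 8*x^3 + 24*x^2 + 32*x + 16

Expanding det(x·I − A) (e.g. by cofactor expansion or by noting that A is similar to its Jordan form J, which has the same characteristic polynomial as A) gives
  χ_A(x) = x^4 + 8*x^3 + 24*x^2 + 32*x + 16
which factors as (x + 2)^4. The eigenvalues (with algebraic multiplicities) are λ = -2 with multiplicity 4.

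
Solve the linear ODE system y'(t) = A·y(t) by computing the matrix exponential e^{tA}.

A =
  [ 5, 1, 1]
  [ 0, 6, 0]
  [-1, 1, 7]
e^{tA} =
  [-t*exp(6*t) + exp(6*t), t*exp(6*t), t*exp(6*t)]
  [0, exp(6*t), 0]
  [-t*exp(6*t), t*exp(6*t), t*exp(6*t) + exp(6*t)]

Strategy: write A = P · J · P⁻¹ where J is a Jordan canonical form, so e^{tA} = P · e^{tJ} · P⁻¹, and e^{tJ} can be computed block-by-block.

A has Jordan form
J =
  [6, 1, 0]
  [0, 6, 0]
  [0, 0, 6]
(up to reordering of blocks).

Per-block formulas:
  For a 2×2 Jordan block J_2(6): exp(t · J_2(6)) = e^(6t)·(I + t·N), where N is the 2×2 nilpotent shift.
  For a 1×1 block at λ = 6: exp(t · [6]) = [e^(6t)].

After assembling e^{tJ} and conjugating by P, we get:

e^{tA} =
  [-t*exp(6*t) + exp(6*t), t*exp(6*t), t*exp(6*t)]
  [0, exp(6*t), 0]
  [-t*exp(6*t), t*exp(6*t), t*exp(6*t) + exp(6*t)]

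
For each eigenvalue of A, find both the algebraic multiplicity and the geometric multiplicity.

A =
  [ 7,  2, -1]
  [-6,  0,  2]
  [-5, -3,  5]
λ = 4: alg = 3, geom = 1

Step 1 — factor the characteristic polynomial to read off the algebraic multiplicities:
  χ_A(x) = (x - 4)^3

Step 2 — compute geometric multiplicities via the rank-nullity identity g(λ) = n − rank(A − λI):
  rank(A − (4)·I) = 2, so dim ker(A − (4)·I) = n − 2 = 1

Summary:
  λ = 4: algebraic multiplicity = 3, geometric multiplicity = 1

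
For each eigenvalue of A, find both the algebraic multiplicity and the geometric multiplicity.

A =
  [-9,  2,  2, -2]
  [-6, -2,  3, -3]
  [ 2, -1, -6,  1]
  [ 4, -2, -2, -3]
λ = -5: alg = 4, geom = 3

Step 1 — factor the characteristic polynomial to read off the algebraic multiplicities:
  χ_A(x) = (x + 5)^4

Step 2 — compute geometric multiplicities via the rank-nullity identity g(λ) = n − rank(A − λI):
  rank(A − (-5)·I) = 1, so dim ker(A − (-5)·I) = n − 1 = 3

Summary:
  λ = -5: algebraic multiplicity = 4, geometric multiplicity = 3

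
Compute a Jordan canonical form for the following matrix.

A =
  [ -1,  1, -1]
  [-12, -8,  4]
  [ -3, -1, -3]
J_2(-4) ⊕ J_1(-4)

The characteristic polynomial is
  det(x·I − A) = x^3 + 12*x^2 + 48*x + 64 = (x + 4)^3

Eigenvalues and multiplicities (the geometric multiplicity of λ is n − rank(A − λI), which equals the number of Jordan blocks for λ):
  λ = -4: algebraic multiplicity = 3, geometric multiplicity = 2

Determining the block sizes for each eigenvalue:
  λ = -4: 2 blocks summing to 3 forces exactly one block of size 2 and the rest size 1 → block sizes [2, 1]

Assembling the blocks gives a Jordan form
J =
  [-4,  1,  0]
  [ 0, -4,  0]
  [ 0,  0, -4]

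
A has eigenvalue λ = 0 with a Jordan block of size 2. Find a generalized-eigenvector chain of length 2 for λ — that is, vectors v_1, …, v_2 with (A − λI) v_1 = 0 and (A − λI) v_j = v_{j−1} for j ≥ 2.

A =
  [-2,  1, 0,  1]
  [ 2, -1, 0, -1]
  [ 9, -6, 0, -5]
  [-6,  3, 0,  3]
A Jordan chain for λ = 0 of length 2:
v_1 = (-2, 2, 9, -6)ᵀ
v_2 = (1, 0, 0, 0)ᵀ

Let N = A − (0)·I. We want v_2 with N^2 v_2 = 0 but N^1 v_2 ≠ 0; then v_{j-1} := N · v_j for j = 2, …, 2.

Pick v_2 = (1, 0, 0, 0)ᵀ.
Then v_1 = N · v_2 = (-2, 2, 9, -6)ᵀ.

Sanity check: (A − (0)·I) v_1 = (0, 0, 0, 0)ᵀ = 0. ✓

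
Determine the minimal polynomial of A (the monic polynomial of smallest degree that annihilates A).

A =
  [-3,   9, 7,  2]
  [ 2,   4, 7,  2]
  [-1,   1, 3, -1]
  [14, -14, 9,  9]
x^4 - 13*x^3 + 18*x^2 + 324*x - 1080

The characteristic polynomial is χ_A(x) = (x - 6)^3*(x + 5), so the eigenvalues are known. The minimal polynomial is
  m_A(x) = Π_λ (x − λ)^{k_λ}
where k_λ is the size of the *largest* Jordan block for λ (equivalently, the smallest k with (A − λI)^k v = 0 for every generalised eigenvector v of λ).

  λ = -5: largest Jordan block has size 1, contributing (x + 5)
  λ = 6: largest Jordan block has size 3, contributing (x − 6)^3

So m_A(x) = (x - 6)^3*(x + 5) = x^4 - 13*x^3 + 18*x^2 + 324*x - 1080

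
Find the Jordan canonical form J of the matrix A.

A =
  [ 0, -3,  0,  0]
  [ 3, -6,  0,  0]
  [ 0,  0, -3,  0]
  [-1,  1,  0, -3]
J_2(-3) ⊕ J_1(-3) ⊕ J_1(-3)

The characteristic polynomial is
  det(x·I − A) = x^4 + 12*x^3 + 54*x^2 + 108*x + 81 = (x + 3)^4

Eigenvalues and multiplicities (the geometric multiplicity of λ is n − rank(A − λI), which equals the number of Jordan blocks for λ):
  λ = -3: algebraic multiplicity = 4, geometric multiplicity = 3

Determining the block sizes for each eigenvalue:
  λ = -3: 3 blocks summing to 4 forces exactly one block of size 2 and the rest size 1 → block sizes [2, 1, 1]

Assembling the blocks gives a Jordan form
J =
  [-3,  1,  0,  0]
  [ 0, -3,  0,  0]
  [ 0,  0, -3,  0]
  [ 0,  0,  0, -3]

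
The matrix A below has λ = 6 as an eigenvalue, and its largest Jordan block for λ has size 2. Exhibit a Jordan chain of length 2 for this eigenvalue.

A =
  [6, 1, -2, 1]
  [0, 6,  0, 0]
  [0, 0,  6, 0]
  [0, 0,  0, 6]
A Jordan chain for λ = 6 of length 2:
v_1 = (1, 0, 0, 0)ᵀ
v_2 = (0, 1, 0, 0)ᵀ

Let N = A − (6)·I. We want v_2 with N^2 v_2 = 0 but N^1 v_2 ≠ 0; then v_{j-1} := N · v_j for j = 2, …, 2.

Pick v_2 = (0, 1, 0, 0)ᵀ.
Then v_1 = N · v_2 = (1, 0, 0, 0)ᵀ.

Sanity check: (A − (6)·I) v_1 = (0, 0, 0, 0)ᵀ = 0. ✓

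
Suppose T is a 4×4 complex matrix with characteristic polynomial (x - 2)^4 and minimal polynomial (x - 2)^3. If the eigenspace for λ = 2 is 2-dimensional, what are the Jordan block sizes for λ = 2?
Block sizes for λ = 2: [3, 1]

Step 1 — from the characteristic polynomial, algebraic multiplicity of λ = 2 is 4. From dim ker(T − (2)·I) = 2, there are exactly 2 Jordan blocks for λ = 2.
Step 2 — from the minimal polynomial, the factor (x − 2)^3 tells us the largest block for λ = 2 has size 3.
Step 3 — with total size 4, 2 blocks, and largest block 3, the block sizes (in nonincreasing order) are [3, 1].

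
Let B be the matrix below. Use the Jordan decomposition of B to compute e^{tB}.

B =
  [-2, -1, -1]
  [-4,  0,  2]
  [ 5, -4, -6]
e^{tB} =
  [t*exp(-3*t) + exp(-3*t), -t*exp(-3*t), -t*exp(-3*t)]
  [2*t*exp(-3*t) - 6*exp(-2*t) + 6*exp(-3*t), -2*t*exp(-3*t) + 5*exp(-2*t) - 4*exp(-3*t), -2*t*exp(-3*t) + 4*exp(-2*t) - 4*exp(-3*t)]
  [-t*exp(-3*t) + 6*exp(-2*t) - 6*exp(-3*t), t*exp(-3*t) - 5*exp(-2*t) + 5*exp(-3*t), t*exp(-3*t) - 4*exp(-2*t) + 5*exp(-3*t)]

Strategy: write B = P · J · P⁻¹ where J is a Jordan canonical form, so e^{tB} = P · e^{tJ} · P⁻¹, and e^{tJ} can be computed block-by-block.

B has Jordan form
J =
  [-3,  1,  0]
  [ 0, -3,  0]
  [ 0,  0, -2]
(up to reordering of blocks).

Per-block formulas:
  For a 1×1 block at λ = -2: exp(t · [-2]) = [e^(-2t)].
  For a 2×2 Jordan block J_2(-3): exp(t · J_2(-3)) = e^(-3t)·(I + t·N), where N is the 2×2 nilpotent shift.

After assembling e^{tJ} and conjugating by P, we get:

e^{tB} =
  [t*exp(-3*t) + exp(-3*t), -t*exp(-3*t), -t*exp(-3*t)]
  [2*t*exp(-3*t) - 6*exp(-2*t) + 6*exp(-3*t), -2*t*exp(-3*t) + 5*exp(-2*t) - 4*exp(-3*t), -2*t*exp(-3*t) + 4*exp(-2*t) - 4*exp(-3*t)]
  [-t*exp(-3*t) + 6*exp(-2*t) - 6*exp(-3*t), t*exp(-3*t) - 5*exp(-2*t) + 5*exp(-3*t), t*exp(-3*t) - 4*exp(-2*t) + 5*exp(-3*t)]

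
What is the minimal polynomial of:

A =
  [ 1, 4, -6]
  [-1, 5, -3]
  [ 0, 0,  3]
x^2 - 6*x + 9

The characteristic polynomial is χ_A(x) = (x - 3)^3, so the eigenvalues are known. The minimal polynomial is
  m_A(x) = Π_λ (x − λ)^{k_λ}
where k_λ is the size of the *largest* Jordan block for λ (equivalently, the smallest k with (A − λI)^k v = 0 for every generalised eigenvector v of λ).

  λ = 3: largest Jordan block has size 2, contributing (x − 3)^2

So m_A(x) = (x - 3)^2 = x^2 - 6*x + 9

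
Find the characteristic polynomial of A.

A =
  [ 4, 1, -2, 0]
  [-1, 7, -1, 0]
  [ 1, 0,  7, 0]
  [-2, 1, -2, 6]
x^4 - 24*x^3 + 216*x^2 - 864*x + 1296

Expanding det(x·I − A) (e.g. by cofactor expansion or by noting that A is similar to its Jordan form J, which has the same characteristic polynomial as A) gives
  χ_A(x) = x^4 - 24*x^3 + 216*x^2 - 864*x + 1296
which factors as (x - 6)^4. The eigenvalues (with algebraic multiplicities) are λ = 6 with multiplicity 4.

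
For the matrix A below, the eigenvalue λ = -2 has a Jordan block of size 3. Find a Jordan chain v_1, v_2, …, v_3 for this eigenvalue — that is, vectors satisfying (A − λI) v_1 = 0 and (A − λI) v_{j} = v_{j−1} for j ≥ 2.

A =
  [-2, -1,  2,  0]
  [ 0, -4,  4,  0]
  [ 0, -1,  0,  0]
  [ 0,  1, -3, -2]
A Jordan chain for λ = -2 of length 3:
v_1 = (0, 0, 0, 1)ᵀ
v_2 = (-1, -2, -1, 1)ᵀ
v_3 = (0, 1, 0, 0)ᵀ

Let N = A − (-2)·I. We want v_3 with N^3 v_3 = 0 but N^2 v_3 ≠ 0; then v_{j-1} := N · v_j for j = 3, …, 2.

Pick v_3 = (0, 1, 0, 0)ᵀ.
Then v_2 = N · v_3 = (-1, -2, -1, 1)ᵀ.
Then v_1 = N · v_2 = (0, 0, 0, 1)ᵀ.

Sanity check: (A − (-2)·I) v_1 = (0, 0, 0, 0)ᵀ = 0. ✓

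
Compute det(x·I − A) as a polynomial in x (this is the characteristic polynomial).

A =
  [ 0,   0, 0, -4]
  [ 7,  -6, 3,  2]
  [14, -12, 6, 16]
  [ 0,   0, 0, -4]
x^4 + 4*x^3

Expanding det(x·I − A) (e.g. by cofactor expansion or by noting that A is similar to its Jordan form J, which has the same characteristic polynomial as A) gives
  χ_A(x) = x^4 + 4*x^3
which factors as x^3*(x + 4). The eigenvalues (with algebraic multiplicities) are λ = -4 with multiplicity 1, λ = 0 with multiplicity 3.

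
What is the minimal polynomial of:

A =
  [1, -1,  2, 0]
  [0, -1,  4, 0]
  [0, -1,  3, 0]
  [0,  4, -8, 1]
x^2 - 2*x + 1

The characteristic polynomial is χ_A(x) = (x - 1)^4, so the eigenvalues are known. The minimal polynomial is
  m_A(x) = Π_λ (x − λ)^{k_λ}
where k_λ is the size of the *largest* Jordan block for λ (equivalently, the smallest k with (A − λI)^k v = 0 for every generalised eigenvector v of λ).

  λ = 1: largest Jordan block has size 2, contributing (x − 1)^2

So m_A(x) = (x - 1)^2 = x^2 - 2*x + 1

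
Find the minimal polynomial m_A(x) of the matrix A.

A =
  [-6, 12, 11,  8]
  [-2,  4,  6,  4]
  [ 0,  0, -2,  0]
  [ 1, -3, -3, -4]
x^3 + 6*x^2 + 12*x + 8

The characteristic polynomial is χ_A(x) = (x + 2)^4, so the eigenvalues are known. The minimal polynomial is
  m_A(x) = Π_λ (x − λ)^{k_λ}
where k_λ is the size of the *largest* Jordan block for λ (equivalently, the smallest k with (A − λI)^k v = 0 for every generalised eigenvector v of λ).

  λ = -2: largest Jordan block has size 3, contributing (x + 2)^3

So m_A(x) = (x + 2)^3 = x^3 + 6*x^2 + 12*x + 8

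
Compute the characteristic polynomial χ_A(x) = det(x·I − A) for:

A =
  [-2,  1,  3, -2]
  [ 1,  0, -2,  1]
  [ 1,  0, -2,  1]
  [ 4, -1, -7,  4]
x^4

Expanding det(x·I − A) (e.g. by cofactor expansion or by noting that A is similar to its Jordan form J, which has the same characteristic polynomial as A) gives
  χ_A(x) = x^4
which factors as x^4. The eigenvalues (with algebraic multiplicities) are λ = 0 with multiplicity 4.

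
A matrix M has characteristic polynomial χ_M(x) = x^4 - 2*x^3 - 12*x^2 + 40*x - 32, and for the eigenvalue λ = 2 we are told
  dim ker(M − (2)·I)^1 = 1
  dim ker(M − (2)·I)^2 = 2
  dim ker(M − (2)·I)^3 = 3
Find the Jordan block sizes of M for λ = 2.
Block sizes for λ = 2: [3]

From the dimensions of kernels of powers, the number of Jordan blocks of size at least j is d_j − d_{j−1} where d_j = dim ker(N^j) (with d_0 = 0). Computing the differences gives [1, 1, 1].
The number of blocks of size exactly k is (#blocks of size ≥ k) − (#blocks of size ≥ k + 1), so the partition is: 1 block(s) of size 3.
In nonincreasing order the block sizes are [3].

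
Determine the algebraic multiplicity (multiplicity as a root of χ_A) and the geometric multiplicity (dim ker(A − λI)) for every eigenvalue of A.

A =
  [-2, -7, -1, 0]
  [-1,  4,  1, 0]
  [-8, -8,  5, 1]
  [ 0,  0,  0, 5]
λ = -3: alg = 1, geom = 1; λ = 5: alg = 3, geom = 1

Step 1 — factor the characteristic polynomial to read off the algebraic multiplicities:
  χ_A(x) = (x - 5)^3*(x + 3)

Step 2 — compute geometric multiplicities via the rank-nullity identity g(λ) = n − rank(A − λI):
  rank(A − (-3)·I) = 3, so dim ker(A − (-3)·I) = n − 3 = 1
  rank(A − (5)·I) = 3, so dim ker(A − (5)·I) = n − 3 = 1

Summary:
  λ = -3: algebraic multiplicity = 1, geometric multiplicity = 1
  λ = 5: algebraic multiplicity = 3, geometric multiplicity = 1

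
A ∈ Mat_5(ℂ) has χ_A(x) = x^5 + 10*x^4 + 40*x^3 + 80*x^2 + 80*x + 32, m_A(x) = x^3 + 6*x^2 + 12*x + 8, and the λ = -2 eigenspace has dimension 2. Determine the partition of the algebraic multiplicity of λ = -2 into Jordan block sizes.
Block sizes for λ = -2: [3, 2]

Step 1 — from the characteristic polynomial, algebraic multiplicity of λ = -2 is 5. From dim ker(A − (-2)·I) = 2, there are exactly 2 Jordan blocks for λ = -2.
Step 2 — from the minimal polynomial, the factor (x + 2)^3 tells us the largest block for λ = -2 has size 3.
Step 3 — with total size 5, 2 blocks, and largest block 3, the block sizes (in nonincreasing order) are [3, 2].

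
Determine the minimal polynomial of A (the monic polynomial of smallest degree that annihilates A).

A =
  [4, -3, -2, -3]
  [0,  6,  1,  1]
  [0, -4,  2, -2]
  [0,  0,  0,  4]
x^3 - 12*x^2 + 48*x - 64

The characteristic polynomial is χ_A(x) = (x - 4)^4, so the eigenvalues are known. The minimal polynomial is
  m_A(x) = Π_λ (x − λ)^{k_λ}
where k_λ is the size of the *largest* Jordan block for λ (equivalently, the smallest k with (A − λI)^k v = 0 for every generalised eigenvector v of λ).

  λ = 4: largest Jordan block has size 3, contributing (x − 4)^3

So m_A(x) = (x - 4)^3 = x^3 - 12*x^2 + 48*x - 64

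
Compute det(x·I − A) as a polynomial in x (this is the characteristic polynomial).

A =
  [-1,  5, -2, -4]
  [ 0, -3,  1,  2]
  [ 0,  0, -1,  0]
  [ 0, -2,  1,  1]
x^4 + 4*x^3 + 6*x^2 + 4*x + 1

Expanding det(x·I − A) (e.g. by cofactor expansion or by noting that A is similar to its Jordan form J, which has the same characteristic polynomial as A) gives
  χ_A(x) = x^4 + 4*x^3 + 6*x^2 + 4*x + 1
which factors as (x + 1)^4. The eigenvalues (with algebraic multiplicities) are λ = -1 with multiplicity 4.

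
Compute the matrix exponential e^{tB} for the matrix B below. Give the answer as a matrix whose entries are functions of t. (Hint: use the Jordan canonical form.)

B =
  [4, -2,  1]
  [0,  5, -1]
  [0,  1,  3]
e^{tB} =
  [exp(4*t), -t^2*exp(4*t)/2 - 2*t*exp(4*t), t^2*exp(4*t)/2 + t*exp(4*t)]
  [0, t*exp(4*t) + exp(4*t), -t*exp(4*t)]
  [0, t*exp(4*t), -t*exp(4*t) + exp(4*t)]

Strategy: write B = P · J · P⁻¹ where J is a Jordan canonical form, so e^{tB} = P · e^{tJ} · P⁻¹, and e^{tJ} can be computed block-by-block.

B has Jordan form
J =
  [4, 1, 0]
  [0, 4, 1]
  [0, 0, 4]
(up to reordering of blocks).

Per-block formulas:
  For a 3×3 Jordan block J_3(4): exp(t · J_3(4)) = e^(4t)·(I + t·N + (t^2/2)·N^2), where N is the 3×3 nilpotent shift.

After assembling e^{tJ} and conjugating by P, we get:

e^{tB} =
  [exp(4*t), -t^2*exp(4*t)/2 - 2*t*exp(4*t), t^2*exp(4*t)/2 + t*exp(4*t)]
  [0, t*exp(4*t) + exp(4*t), -t*exp(4*t)]
  [0, t*exp(4*t), -t*exp(4*t) + exp(4*t)]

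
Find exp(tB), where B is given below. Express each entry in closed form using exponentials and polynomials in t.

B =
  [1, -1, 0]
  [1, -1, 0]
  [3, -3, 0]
e^{tB} =
  [t + 1, -t, 0]
  [t, 1 - t, 0]
  [3*t, -3*t, 1]

Strategy: write B = P · J · P⁻¹ where J is a Jordan canonical form, so e^{tB} = P · e^{tJ} · P⁻¹, and e^{tJ} can be computed block-by-block.

B has Jordan form
J =
  [0, 1, 0]
  [0, 0, 0]
  [0, 0, 0]
(up to reordering of blocks).

Per-block formulas:
  For a 1×1 block at λ = 0: exp(t · [0]) = [e^(0t)].
  For a 2×2 Jordan block J_2(0): exp(t · J_2(0)) = e^(0t)·(I + t·N), where N is the 2×2 nilpotent shift.

After assembling e^{tJ} and conjugating by P, we get:

e^{tB} =
  [t + 1, -t, 0]
  [t, 1 - t, 0]
  [3*t, -3*t, 1]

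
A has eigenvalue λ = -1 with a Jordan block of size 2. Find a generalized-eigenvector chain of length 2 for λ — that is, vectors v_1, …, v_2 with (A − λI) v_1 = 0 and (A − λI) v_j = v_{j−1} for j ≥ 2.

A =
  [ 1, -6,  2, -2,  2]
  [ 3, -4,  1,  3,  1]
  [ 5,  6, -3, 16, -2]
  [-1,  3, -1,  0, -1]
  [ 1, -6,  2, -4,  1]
A Jordan chain for λ = -1 of length 2:
v_1 = (2, 3, 5, -1, 1)ᵀ
v_2 = (1, 0, 0, 0, 0)ᵀ

Let N = A − (-1)·I. We want v_2 with N^2 v_2 = 0 but N^1 v_2 ≠ 0; then v_{j-1} := N · v_j for j = 2, …, 2.

Pick v_2 = (1, 0, 0, 0, 0)ᵀ.
Then v_1 = N · v_2 = (2, 3, 5, -1, 1)ᵀ.

Sanity check: (A − (-1)·I) v_1 = (0, 0, 0, 0, 0)ᵀ = 0. ✓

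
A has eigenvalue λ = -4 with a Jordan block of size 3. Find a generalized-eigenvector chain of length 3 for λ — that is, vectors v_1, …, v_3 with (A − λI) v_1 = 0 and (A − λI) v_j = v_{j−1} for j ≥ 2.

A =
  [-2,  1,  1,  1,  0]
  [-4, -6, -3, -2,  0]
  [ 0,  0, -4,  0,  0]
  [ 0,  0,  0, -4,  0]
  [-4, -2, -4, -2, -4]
A Jordan chain for λ = -4 of length 3:
v_1 = (-1, 2, 0, 0, 2)ᵀ
v_2 = (1, -3, 0, 0, -4)ᵀ
v_3 = (0, 0, 1, 0, 0)ᵀ

Let N = A − (-4)·I. We want v_3 with N^3 v_3 = 0 but N^2 v_3 ≠ 0; then v_{j-1} := N · v_j for j = 3, …, 2.

Pick v_3 = (0, 0, 1, 0, 0)ᵀ.
Then v_2 = N · v_3 = (1, -3, 0, 0, -4)ᵀ.
Then v_1 = N · v_2 = (-1, 2, 0, 0, 2)ᵀ.

Sanity check: (A − (-4)·I) v_1 = (0, 0, 0, 0, 0)ᵀ = 0. ✓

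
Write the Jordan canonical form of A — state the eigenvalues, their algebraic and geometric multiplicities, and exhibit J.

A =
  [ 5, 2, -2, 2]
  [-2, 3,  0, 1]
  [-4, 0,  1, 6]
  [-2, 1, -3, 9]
J_2(4) ⊕ J_1(5) ⊕ J_1(5)

The characteristic polynomial is
  det(x·I − A) = x^4 - 18*x^3 + 121*x^2 - 360*x + 400 = (x - 5)^2*(x - 4)^2

Eigenvalues and multiplicities (the geometric multiplicity of λ is n − rank(A − λI), which equals the number of Jordan blocks for λ):
  λ = 4: algebraic multiplicity = 2, geometric multiplicity = 1
  λ = 5: algebraic multiplicity = 2, geometric multiplicity = 2

Determining the block sizes for each eigenvalue:
  λ = 4: one block (gm = 1), so the single block has size am = 2 → block sizes [2]
  λ = 5: gm = am = 2, so every block has size 1 → block sizes [1, 1]

Assembling the blocks gives a Jordan form
J =
  [4, 1, 0, 0]
  [0, 4, 0, 0]
  [0, 0, 5, 0]
  [0, 0, 0, 5]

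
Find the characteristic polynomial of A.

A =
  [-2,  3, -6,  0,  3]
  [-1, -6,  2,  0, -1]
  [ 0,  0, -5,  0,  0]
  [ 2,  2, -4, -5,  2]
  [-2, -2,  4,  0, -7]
x^5 + 25*x^4 + 250*x^3 + 1250*x^2 + 3125*x + 3125

Expanding det(x·I − A) (e.g. by cofactor expansion or by noting that A is similar to its Jordan form J, which has the same characteristic polynomial as A) gives
  χ_A(x) = x^5 + 25*x^4 + 250*x^3 + 1250*x^2 + 3125*x + 3125
which factors as (x + 5)^5. The eigenvalues (with algebraic multiplicities) are λ = -5 with multiplicity 5.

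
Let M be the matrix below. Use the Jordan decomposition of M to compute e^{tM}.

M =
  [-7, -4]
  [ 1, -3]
e^{tM} =
  [-2*t*exp(-5*t) + exp(-5*t), -4*t*exp(-5*t)]
  [t*exp(-5*t), 2*t*exp(-5*t) + exp(-5*t)]

Strategy: write M = P · J · P⁻¹ where J is a Jordan canonical form, so e^{tM} = P · e^{tJ} · P⁻¹, and e^{tJ} can be computed block-by-block.

M has Jordan form
J =
  [-5,  1]
  [ 0, -5]
(up to reordering of blocks).

Per-block formulas:
  For a 2×2 Jordan block J_2(-5): exp(t · J_2(-5)) = e^(-5t)·(I + t·N), where N is the 2×2 nilpotent shift.

After assembling e^{tJ} and conjugating by P, we get:

e^{tM} =
  [-2*t*exp(-5*t) + exp(-5*t), -4*t*exp(-5*t)]
  [t*exp(-5*t), 2*t*exp(-5*t) + exp(-5*t)]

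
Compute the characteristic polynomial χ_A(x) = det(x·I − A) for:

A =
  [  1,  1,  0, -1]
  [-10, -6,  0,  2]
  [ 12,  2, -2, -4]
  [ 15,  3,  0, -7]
x^4 + 14*x^3 + 72*x^2 + 160*x + 128

Expanding det(x·I − A) (e.g. by cofactor expansion or by noting that A is similar to its Jordan form J, which has the same characteristic polynomial as A) gives
  χ_A(x) = x^4 + 14*x^3 + 72*x^2 + 160*x + 128
which factors as (x + 2)*(x + 4)^3. The eigenvalues (with algebraic multiplicities) are λ = -4 with multiplicity 3, λ = -2 with multiplicity 1.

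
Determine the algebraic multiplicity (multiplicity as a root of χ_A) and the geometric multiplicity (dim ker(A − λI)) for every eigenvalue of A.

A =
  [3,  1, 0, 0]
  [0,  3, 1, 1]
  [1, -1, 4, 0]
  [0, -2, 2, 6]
λ = 4: alg = 4, geom = 2

Step 1 — factor the characteristic polynomial to read off the algebraic multiplicities:
  χ_A(x) = (x - 4)^4

Step 2 — compute geometric multiplicities via the rank-nullity identity g(λ) = n − rank(A − λI):
  rank(A − (4)·I) = 2, so dim ker(A − (4)·I) = n − 2 = 2

Summary:
  λ = 4: algebraic multiplicity = 4, geometric multiplicity = 2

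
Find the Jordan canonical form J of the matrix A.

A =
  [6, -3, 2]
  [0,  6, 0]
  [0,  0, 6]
J_2(6) ⊕ J_1(6)

The characteristic polynomial is
  det(x·I − A) = x^3 - 18*x^2 + 108*x - 216 = (x - 6)^3

Eigenvalues and multiplicities (the geometric multiplicity of λ is n − rank(A − λI), which equals the number of Jordan blocks for λ):
  λ = 6: algebraic multiplicity = 3, geometric multiplicity = 2

Determining the block sizes for each eigenvalue:
  λ = 6: 2 blocks summing to 3 forces exactly one block of size 2 and the rest size 1 → block sizes [2, 1]

Assembling the blocks gives a Jordan form
J =
  [6, 1, 0]
  [0, 6, 0]
  [0, 0, 6]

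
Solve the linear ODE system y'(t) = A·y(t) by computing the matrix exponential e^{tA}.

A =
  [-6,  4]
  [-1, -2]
e^{tA} =
  [-2*t*exp(-4*t) + exp(-4*t), 4*t*exp(-4*t)]
  [-t*exp(-4*t), 2*t*exp(-4*t) + exp(-4*t)]

Strategy: write A = P · J · P⁻¹ where J is a Jordan canonical form, so e^{tA} = P · e^{tJ} · P⁻¹, and e^{tJ} can be computed block-by-block.

A has Jordan form
J =
  [-4,  1]
  [ 0, -4]
(up to reordering of blocks).

Per-block formulas:
  For a 2×2 Jordan block J_2(-4): exp(t · J_2(-4)) = e^(-4t)·(I + t·N), where N is the 2×2 nilpotent shift.

After assembling e^{tJ} and conjugating by P, we get:

e^{tA} =
  [-2*t*exp(-4*t) + exp(-4*t), 4*t*exp(-4*t)]
  [-t*exp(-4*t), 2*t*exp(-4*t) + exp(-4*t)]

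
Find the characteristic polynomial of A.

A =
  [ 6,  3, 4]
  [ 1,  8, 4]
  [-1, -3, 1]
x^3 - 15*x^2 + 75*x - 125

Expanding det(x·I − A) (e.g. by cofactor expansion or by noting that A is similar to its Jordan form J, which has the same characteristic polynomial as A) gives
  χ_A(x) = x^3 - 15*x^2 + 75*x - 125
which factors as (x - 5)^3. The eigenvalues (with algebraic multiplicities) are λ = 5 with multiplicity 3.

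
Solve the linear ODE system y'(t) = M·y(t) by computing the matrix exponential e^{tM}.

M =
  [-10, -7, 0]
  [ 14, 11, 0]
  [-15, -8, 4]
e^{tM} =
  [-exp(4*t) + 2*exp(-3*t), -exp(4*t) + exp(-3*t), 0]
  [2*exp(4*t) - 2*exp(-3*t), 2*exp(4*t) - exp(-3*t), 0]
  [-t*exp(4*t) - 2*exp(4*t) + 2*exp(-3*t), -t*exp(4*t) - exp(4*t) + exp(-3*t), exp(4*t)]

Strategy: write M = P · J · P⁻¹ where J is a Jordan canonical form, so e^{tM} = P · e^{tJ} · P⁻¹, and e^{tJ} can be computed block-by-block.

M has Jordan form
J =
  [-3, 0, 0]
  [ 0, 4, 1]
  [ 0, 0, 4]
(up to reordering of blocks).

Per-block formulas:
  For a 1×1 block at λ = -3: exp(t · [-3]) = [e^(-3t)].
  For a 2×2 Jordan block J_2(4): exp(t · J_2(4)) = e^(4t)·(I + t·N), where N is the 2×2 nilpotent shift.

After assembling e^{tJ} and conjugating by P, we get:

e^{tM} =
  [-exp(4*t) + 2*exp(-3*t), -exp(4*t) + exp(-3*t), 0]
  [2*exp(4*t) - 2*exp(-3*t), 2*exp(4*t) - exp(-3*t), 0]
  [-t*exp(4*t) - 2*exp(4*t) + 2*exp(-3*t), -t*exp(4*t) - exp(4*t) + exp(-3*t), exp(4*t)]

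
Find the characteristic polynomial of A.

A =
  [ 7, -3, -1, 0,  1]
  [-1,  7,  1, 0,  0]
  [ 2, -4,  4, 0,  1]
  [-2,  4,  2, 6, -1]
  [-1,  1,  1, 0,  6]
x^5 - 30*x^4 + 360*x^3 - 2160*x^2 + 6480*x - 7776

Expanding det(x·I − A) (e.g. by cofactor expansion or by noting that A is similar to its Jordan form J, which has the same characteristic polynomial as A) gives
  χ_A(x) = x^5 - 30*x^4 + 360*x^3 - 2160*x^2 + 6480*x - 7776
which factors as (x - 6)^5. The eigenvalues (with algebraic multiplicities) are λ = 6 with multiplicity 5.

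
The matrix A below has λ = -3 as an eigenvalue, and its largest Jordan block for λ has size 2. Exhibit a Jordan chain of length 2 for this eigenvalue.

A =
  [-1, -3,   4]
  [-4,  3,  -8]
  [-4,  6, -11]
A Jordan chain for λ = -3 of length 2:
v_1 = (2, -4, -4)ᵀ
v_2 = (1, 0, 0)ᵀ

Let N = A − (-3)·I. We want v_2 with N^2 v_2 = 0 but N^1 v_2 ≠ 0; then v_{j-1} := N · v_j for j = 2, …, 2.

Pick v_2 = (1, 0, 0)ᵀ.
Then v_1 = N · v_2 = (2, -4, -4)ᵀ.

Sanity check: (A − (-3)·I) v_1 = (0, 0, 0)ᵀ = 0. ✓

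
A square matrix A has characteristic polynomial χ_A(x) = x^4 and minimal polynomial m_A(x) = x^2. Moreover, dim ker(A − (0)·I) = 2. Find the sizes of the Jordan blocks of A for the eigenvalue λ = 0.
Block sizes for λ = 0: [2, 2]

Step 1 — from the characteristic polynomial, algebraic multiplicity of λ = 0 is 4. From dim ker(A − (0)·I) = 2, there are exactly 2 Jordan blocks for λ = 0.
Step 2 — from the minimal polynomial, the factor (x − 0)^2 tells us the largest block for λ = 0 has size 2.
Step 3 — with total size 4, 2 blocks, and largest block 2, the block sizes (in nonincreasing order) are [2, 2].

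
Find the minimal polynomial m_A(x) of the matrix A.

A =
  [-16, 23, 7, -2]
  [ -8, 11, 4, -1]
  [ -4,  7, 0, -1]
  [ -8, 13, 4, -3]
x^2 + 4*x + 4

The characteristic polynomial is χ_A(x) = (x + 2)^4, so the eigenvalues are known. The minimal polynomial is
  m_A(x) = Π_λ (x − λ)^{k_λ}
where k_λ is the size of the *largest* Jordan block for λ (equivalently, the smallest k with (A − λI)^k v = 0 for every generalised eigenvector v of λ).

  λ = -2: largest Jordan block has size 2, contributing (x + 2)^2

So m_A(x) = (x + 2)^2 = x^2 + 4*x + 4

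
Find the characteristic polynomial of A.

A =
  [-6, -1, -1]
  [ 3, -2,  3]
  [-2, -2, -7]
x^3 + 15*x^2 + 75*x + 125

Expanding det(x·I − A) (e.g. by cofactor expansion or by noting that A is similar to its Jordan form J, which has the same characteristic polynomial as A) gives
  χ_A(x) = x^3 + 15*x^2 + 75*x + 125
which factors as (x + 5)^3. The eigenvalues (with algebraic multiplicities) are λ = -5 with multiplicity 3.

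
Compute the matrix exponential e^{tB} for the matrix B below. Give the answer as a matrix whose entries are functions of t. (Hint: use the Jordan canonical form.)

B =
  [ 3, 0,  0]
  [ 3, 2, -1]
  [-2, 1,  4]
e^{tB} =
  [exp(3*t), 0, 0]
  [-t^2*exp(3*t)/2 + 3*t*exp(3*t), -t*exp(3*t) + exp(3*t), -t*exp(3*t)]
  [t^2*exp(3*t)/2 - 2*t*exp(3*t), t*exp(3*t), t*exp(3*t) + exp(3*t)]

Strategy: write B = P · J · P⁻¹ where J is a Jordan canonical form, so e^{tB} = P · e^{tJ} · P⁻¹, and e^{tJ} can be computed block-by-block.

B has Jordan form
J =
  [3, 1, 0]
  [0, 3, 1]
  [0, 0, 3]
(up to reordering of blocks).

Per-block formulas:
  For a 3×3 Jordan block J_3(3): exp(t · J_3(3)) = e^(3t)·(I + t·N + (t^2/2)·N^2), where N is the 3×3 nilpotent shift.

After assembling e^{tJ} and conjugating by P, we get:

e^{tB} =
  [exp(3*t), 0, 0]
  [-t^2*exp(3*t)/2 + 3*t*exp(3*t), -t*exp(3*t) + exp(3*t), -t*exp(3*t)]
  [t^2*exp(3*t)/2 - 2*t*exp(3*t), t*exp(3*t), t*exp(3*t) + exp(3*t)]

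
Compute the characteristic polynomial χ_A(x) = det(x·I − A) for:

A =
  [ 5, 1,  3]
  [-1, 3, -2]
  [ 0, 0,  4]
x^3 - 12*x^2 + 48*x - 64

Expanding det(x·I − A) (e.g. by cofactor expansion or by noting that A is similar to its Jordan form J, which has the same characteristic polynomial as A) gives
  χ_A(x) = x^3 - 12*x^2 + 48*x - 64
which factors as (x - 4)^3. The eigenvalues (with algebraic multiplicities) are λ = 4 with multiplicity 3.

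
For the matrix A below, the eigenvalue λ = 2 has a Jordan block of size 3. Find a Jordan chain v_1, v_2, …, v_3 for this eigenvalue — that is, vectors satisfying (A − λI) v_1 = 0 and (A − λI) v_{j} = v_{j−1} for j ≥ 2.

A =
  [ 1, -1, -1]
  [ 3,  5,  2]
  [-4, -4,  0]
A Jordan chain for λ = 2 of length 3:
v_1 = (2, -2, 0)ᵀ
v_2 = (-1, 3, -4)ᵀ
v_3 = (1, 0, 0)ᵀ

Let N = A − (2)·I. We want v_3 with N^3 v_3 = 0 but N^2 v_3 ≠ 0; then v_{j-1} := N · v_j for j = 3, …, 2.

Pick v_3 = (1, 0, 0)ᵀ.
Then v_2 = N · v_3 = (-1, 3, -4)ᵀ.
Then v_1 = N · v_2 = (2, -2, 0)ᵀ.

Sanity check: (A − (2)·I) v_1 = (0, 0, 0)ᵀ = 0. ✓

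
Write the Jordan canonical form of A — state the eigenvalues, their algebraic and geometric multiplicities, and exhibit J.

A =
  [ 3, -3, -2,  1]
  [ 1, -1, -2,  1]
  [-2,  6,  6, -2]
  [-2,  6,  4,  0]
J_2(2) ⊕ J_1(2) ⊕ J_1(2)

The characteristic polynomial is
  det(x·I − A) = x^4 - 8*x^3 + 24*x^2 - 32*x + 16 = (x - 2)^4

Eigenvalues and multiplicities (the geometric multiplicity of λ is n − rank(A − λI), which equals the number of Jordan blocks for λ):
  λ = 2: algebraic multiplicity = 4, geometric multiplicity = 3

Determining the block sizes for each eigenvalue:
  λ = 2: 3 blocks summing to 4 forces exactly one block of size 2 and the rest size 1 → block sizes [2, 1, 1]

Assembling the blocks gives a Jordan form
J =
  [2, 1, 0, 0]
  [0, 2, 0, 0]
  [0, 0, 2, 0]
  [0, 0, 0, 2]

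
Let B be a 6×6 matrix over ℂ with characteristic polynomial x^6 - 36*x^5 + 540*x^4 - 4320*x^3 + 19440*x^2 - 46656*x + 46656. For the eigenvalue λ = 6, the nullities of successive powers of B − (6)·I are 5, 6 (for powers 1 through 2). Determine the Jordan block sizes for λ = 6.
Block sizes for λ = 6: [2, 1, 1, 1, 1]

From the dimensions of kernels of powers, the number of Jordan blocks of size at least j is d_j − d_{j−1} where d_j = dim ker(N^j) (with d_0 = 0). Computing the differences gives [5, 1].
The number of blocks of size exactly k is (#blocks of size ≥ k) − (#blocks of size ≥ k + 1), so the partition is: 4 block(s) of size 1, 1 block(s) of size 2.
In nonincreasing order the block sizes are [2, 1, 1, 1, 1].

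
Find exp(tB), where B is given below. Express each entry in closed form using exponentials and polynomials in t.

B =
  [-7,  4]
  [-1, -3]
e^{tB} =
  [-2*t*exp(-5*t) + exp(-5*t), 4*t*exp(-5*t)]
  [-t*exp(-5*t), 2*t*exp(-5*t) + exp(-5*t)]

Strategy: write B = P · J · P⁻¹ where J is a Jordan canonical form, so e^{tB} = P · e^{tJ} · P⁻¹, and e^{tJ} can be computed block-by-block.

B has Jordan form
J =
  [-5,  1]
  [ 0, -5]
(up to reordering of blocks).

Per-block formulas:
  For a 2×2 Jordan block J_2(-5): exp(t · J_2(-5)) = e^(-5t)·(I + t·N), where N is the 2×2 nilpotent shift.

After assembling e^{tJ} and conjugating by P, we get:

e^{tB} =
  [-2*t*exp(-5*t) + exp(-5*t), 4*t*exp(-5*t)]
  [-t*exp(-5*t), 2*t*exp(-5*t) + exp(-5*t)]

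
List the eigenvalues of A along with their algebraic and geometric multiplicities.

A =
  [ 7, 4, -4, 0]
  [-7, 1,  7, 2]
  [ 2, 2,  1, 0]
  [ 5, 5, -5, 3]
λ = 3: alg = 4, geom = 2

Step 1 — factor the characteristic polynomial to read off the algebraic multiplicities:
  χ_A(x) = (x - 3)^4

Step 2 — compute geometric multiplicities via the rank-nullity identity g(λ) = n − rank(A − λI):
  rank(A − (3)·I) = 2, so dim ker(A − (3)·I) = n − 2 = 2

Summary:
  λ = 3: algebraic multiplicity = 4, geometric multiplicity = 2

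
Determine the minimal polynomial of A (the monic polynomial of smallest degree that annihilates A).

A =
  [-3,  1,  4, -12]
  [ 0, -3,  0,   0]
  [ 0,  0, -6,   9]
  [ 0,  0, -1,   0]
x^2 + 6*x + 9

The characteristic polynomial is χ_A(x) = (x + 3)^4, so the eigenvalues are known. The minimal polynomial is
  m_A(x) = Π_λ (x − λ)^{k_λ}
where k_λ is the size of the *largest* Jordan block for λ (equivalently, the smallest k with (A − λI)^k v = 0 for every generalised eigenvector v of λ).

  λ = -3: largest Jordan block has size 2, contributing (x + 3)^2

So m_A(x) = (x + 3)^2 = x^2 + 6*x + 9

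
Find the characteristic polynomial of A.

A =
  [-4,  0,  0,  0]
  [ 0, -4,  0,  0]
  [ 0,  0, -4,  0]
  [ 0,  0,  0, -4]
x^4 + 16*x^3 + 96*x^2 + 256*x + 256

Expanding det(x·I − A) (e.g. by cofactor expansion or by noting that A is similar to its Jordan form J, which has the same characteristic polynomial as A) gives
  χ_A(x) = x^4 + 16*x^3 + 96*x^2 + 256*x + 256
which factors as (x + 4)^4. The eigenvalues (with algebraic multiplicities) are λ = -4 with multiplicity 4.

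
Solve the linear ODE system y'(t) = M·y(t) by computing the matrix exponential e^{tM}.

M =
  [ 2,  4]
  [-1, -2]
e^{tM} =
  [2*t + 1, 4*t]
  [-t, 1 - 2*t]

Strategy: write M = P · J · P⁻¹ where J is a Jordan canonical form, so e^{tM} = P · e^{tJ} · P⁻¹, and e^{tJ} can be computed block-by-block.

M has Jordan form
J =
  [0, 1]
  [0, 0]
(up to reordering of blocks).

Per-block formulas:
  For a 2×2 Jordan block J_2(0): exp(t · J_2(0)) = e^(0t)·(I + t·N), where N is the 2×2 nilpotent shift.

After assembling e^{tJ} and conjugating by P, we get:

e^{tM} =
  [2*t + 1, 4*t]
  [-t, 1 - 2*t]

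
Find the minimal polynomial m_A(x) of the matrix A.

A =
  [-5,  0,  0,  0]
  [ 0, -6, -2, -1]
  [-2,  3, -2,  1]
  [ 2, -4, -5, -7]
x^3 + 15*x^2 + 75*x + 125

The characteristic polynomial is χ_A(x) = (x + 5)^4, so the eigenvalues are known. The minimal polynomial is
  m_A(x) = Π_λ (x − λ)^{k_λ}
where k_λ is the size of the *largest* Jordan block for λ (equivalently, the smallest k with (A − λI)^k v = 0 for every generalised eigenvector v of λ).

  λ = -5: largest Jordan block has size 3, contributing (x + 5)^3

So m_A(x) = (x + 5)^3 = x^3 + 15*x^2 + 75*x + 125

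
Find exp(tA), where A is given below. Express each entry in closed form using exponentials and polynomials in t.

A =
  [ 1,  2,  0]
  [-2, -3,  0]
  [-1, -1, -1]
e^{tA} =
  [2*t*exp(-t) + exp(-t), 2*t*exp(-t), 0]
  [-2*t*exp(-t), -2*t*exp(-t) + exp(-t), 0]
  [-t*exp(-t), -t*exp(-t), exp(-t)]

Strategy: write A = P · J · P⁻¹ where J is a Jordan canonical form, so e^{tA} = P · e^{tJ} · P⁻¹, and e^{tJ} can be computed block-by-block.

A has Jordan form
J =
  [-1,  1,  0]
  [ 0, -1,  0]
  [ 0,  0, -1]
(up to reordering of blocks).

Per-block formulas:
  For a 1×1 block at λ = -1: exp(t · [-1]) = [e^(-1t)].
  For a 2×2 Jordan block J_2(-1): exp(t · J_2(-1)) = e^(-1t)·(I + t·N), where N is the 2×2 nilpotent shift.

After assembling e^{tJ} and conjugating by P, we get:

e^{tA} =
  [2*t*exp(-t) + exp(-t), 2*t*exp(-t), 0]
  [-2*t*exp(-t), -2*t*exp(-t) + exp(-t), 0]
  [-t*exp(-t), -t*exp(-t), exp(-t)]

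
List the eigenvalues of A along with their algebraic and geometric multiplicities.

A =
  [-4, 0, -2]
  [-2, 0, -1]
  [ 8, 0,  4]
λ = 0: alg = 3, geom = 2

Step 1 — factor the characteristic polynomial to read off the algebraic multiplicities:
  χ_A(x) = x^3

Step 2 — compute geometric multiplicities via the rank-nullity identity g(λ) = n − rank(A − λI):
  rank(A − (0)·I) = 1, so dim ker(A − (0)·I) = n − 1 = 2

Summary:
  λ = 0: algebraic multiplicity = 3, geometric multiplicity = 2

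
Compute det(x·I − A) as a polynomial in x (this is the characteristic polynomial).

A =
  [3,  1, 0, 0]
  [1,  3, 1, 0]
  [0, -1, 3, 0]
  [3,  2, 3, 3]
x^4 - 12*x^3 + 54*x^2 - 108*x + 81

Expanding det(x·I − A) (e.g. by cofactor expansion or by noting that A is similar to its Jordan form J, which has the same characteristic polynomial as A) gives
  χ_A(x) = x^4 - 12*x^3 + 54*x^2 - 108*x + 81
which factors as (x - 3)^4. The eigenvalues (with algebraic multiplicities) are λ = 3 with multiplicity 4.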